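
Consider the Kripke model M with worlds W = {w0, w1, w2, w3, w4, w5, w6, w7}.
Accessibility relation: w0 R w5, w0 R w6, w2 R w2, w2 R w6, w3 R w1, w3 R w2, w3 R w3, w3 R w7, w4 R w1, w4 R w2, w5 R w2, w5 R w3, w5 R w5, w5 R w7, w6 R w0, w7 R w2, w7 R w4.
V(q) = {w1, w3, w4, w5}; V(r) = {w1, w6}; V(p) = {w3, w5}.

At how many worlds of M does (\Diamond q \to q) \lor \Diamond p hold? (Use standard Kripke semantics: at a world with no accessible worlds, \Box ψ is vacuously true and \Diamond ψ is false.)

Recall that \Diamond ψ holds at a world iff ψ holds at some accessible world.
Let φ = (\Diamond q \to q) \lor \Diamond p. Evaluate φ at each world:
  w0 (successors {w5, w6}): φ is true.
  w1 (successors ∅): φ is true.
  w2 (successors {w2, w6}): φ is true.
  w3 (successors {w1, w2, w3, w7}): φ is true.
  w4 (successors {w1, w2}): φ is true.
  w5 (successors {w2, w3, w5, w7}): φ is true.
  w6 (successors {w0}): φ is true.
  w7 (successors {w2, w4}): φ is false.
For instance, at w6:
  At w6: \Diamond q \to q is true, \Diamond p is false, so (\Diamond q \to q) \lor \Diamond p is true.
    At w6: \Diamond q is false, q is false, so \Diamond q \to q is true.
      At w6: \Diamond q requires q at some successor in {w0}.
        At w0: q is false.
      So \Diamond q is false at w6.
    At w6: \Diamond p requires p at some successor in {w0}.
      At w0: p is false.
    So \Diamond p is false at w6.
Satisfying worlds: {w0, w1, w2, w3, w4, w5, w6}

7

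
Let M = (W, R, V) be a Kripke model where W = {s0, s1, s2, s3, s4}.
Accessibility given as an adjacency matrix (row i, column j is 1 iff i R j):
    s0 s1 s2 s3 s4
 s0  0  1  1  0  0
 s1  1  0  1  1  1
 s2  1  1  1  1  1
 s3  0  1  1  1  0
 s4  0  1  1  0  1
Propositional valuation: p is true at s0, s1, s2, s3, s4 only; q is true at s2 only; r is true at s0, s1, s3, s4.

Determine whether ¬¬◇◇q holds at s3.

Yes

At s3: ¬◇◇q is false, so ¬¬◇◇q is true.
  At s3: ◇◇q is true, so ¬◇◇q is false.
    At s3: ◇◇q requires ◇q at some successor in {s1, s2, s3}.
      ◇q holds at s1, so ◇◇q is true at s3.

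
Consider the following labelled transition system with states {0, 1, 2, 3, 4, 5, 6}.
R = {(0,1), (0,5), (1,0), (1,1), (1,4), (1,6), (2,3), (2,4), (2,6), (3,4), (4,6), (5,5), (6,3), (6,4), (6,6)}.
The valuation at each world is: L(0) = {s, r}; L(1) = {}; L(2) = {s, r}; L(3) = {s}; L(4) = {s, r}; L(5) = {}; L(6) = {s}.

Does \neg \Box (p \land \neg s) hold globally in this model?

Yes

Let φ = \neg \Box (p \land \neg s). Evaluate φ at each world:
  0 (successors {1, 5}): φ is true.
  1 (successors {0, 1, 4, 6}): φ is true.
  2 (successors {3, 4, 6}): φ is true.
  3 (successors {4}): φ is true.
  4 (successors {6}): φ is true.
  5 (successors {5}): φ is true.
  6 (successors {3, 4, 6}): φ is true.
For instance, at 6:
  At 6: \Box (p \land \neg s) is false, so \neg \Box (p \land \neg s) is true.
    At 6: \Box (p \land \neg s) requires p \land \neg s at every successor {3, 4, 6}.
      p \land \neg s fails at 3, so \Box (p \land \neg s) is false at 6.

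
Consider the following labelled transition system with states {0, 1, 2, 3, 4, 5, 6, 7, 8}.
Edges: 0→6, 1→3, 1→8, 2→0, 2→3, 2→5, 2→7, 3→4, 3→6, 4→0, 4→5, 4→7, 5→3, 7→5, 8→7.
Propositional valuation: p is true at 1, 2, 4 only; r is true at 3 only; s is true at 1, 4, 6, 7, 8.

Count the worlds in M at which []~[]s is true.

3

Recall that []ψ holds at a world iff ψ holds at every accessible world, and <>ψ holds iff ψ holds at some accessible world.
Let φ = []~[]s. Evaluate φ at each world:
  0 (successors {6}): φ is false.
  1 (successors {3, 8}): φ is false.
  2 (successors {0, 3, 5, 7}): φ is false.
  3 (successors {4, 6}): φ is false.
  4 (successors {0, 5, 7}): φ is false.
  5 (successors {3}): φ is false.
  6 (successors ∅): φ is true.
  7 (successors {5}): φ is true.
  8 (successors {7}): φ is true.
For instance, at 4:
  At 4: []~[]s requires ~[]s at every successor {0, 5, 7}.
    ~[]s fails at 0, so []~[]s is false at 4.
      At 0: []s is true, so ~[]s is false.
Satisfying worlds: {6, 7, 8}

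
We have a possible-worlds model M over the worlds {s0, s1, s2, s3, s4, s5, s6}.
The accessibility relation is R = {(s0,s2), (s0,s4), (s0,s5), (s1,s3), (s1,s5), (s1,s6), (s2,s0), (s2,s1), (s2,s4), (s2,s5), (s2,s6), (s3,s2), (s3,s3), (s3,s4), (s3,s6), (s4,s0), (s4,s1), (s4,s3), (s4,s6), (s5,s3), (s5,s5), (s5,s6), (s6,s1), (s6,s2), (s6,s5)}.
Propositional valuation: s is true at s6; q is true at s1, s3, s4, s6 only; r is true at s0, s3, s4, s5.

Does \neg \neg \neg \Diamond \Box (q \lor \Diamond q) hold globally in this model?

No

Let φ = \neg \neg \neg \Diamond \Box (q \lor \Diamond q). Evaluate φ at each world:
  s0 (successors {s2, s4, s5}): φ is false.
  s1 (successors {s3, s5, s6}): φ is false.
  s2 (successors {s0, s1, s4, s5, s6}): φ is false.
  s3 (successors {s2, s3, s4, s6}): φ is false.
  s4 (successors {s0, s1, s3, s6}): φ is false.
  s5 (successors {s3, s5, s6}): φ is false.
  s6 (successors {s1, s2, s5}): φ is false.
Detail at s0 (counterexample):
  At s0: \neg \neg \Diamond \Box (q \lor \Diamond q) is true, so \neg \neg \neg \Diamond \Box (q \lor \Diamond q) is false.
    At s0: \neg \Diamond \Box (q \lor \Diamond q) is false, so \neg \neg \Diamond \Box (q \lor \Diamond q) is true.
      At s0: \Diamond \Box (q \lor \Diamond q) is true, so \neg \Diamond \Box (q \lor \Diamond q) is false.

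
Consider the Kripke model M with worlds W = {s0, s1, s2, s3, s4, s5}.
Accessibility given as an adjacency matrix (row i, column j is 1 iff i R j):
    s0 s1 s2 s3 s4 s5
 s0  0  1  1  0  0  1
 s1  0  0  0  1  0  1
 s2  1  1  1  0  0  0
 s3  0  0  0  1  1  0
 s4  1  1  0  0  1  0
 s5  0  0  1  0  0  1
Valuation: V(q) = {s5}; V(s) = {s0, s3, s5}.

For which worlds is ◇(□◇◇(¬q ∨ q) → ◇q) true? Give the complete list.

s0, s1, s2, s4, s5

Let φ = ◇(□◇◇(¬q ∨ q) → ◇q). Evaluate φ at each world:
  s0 (successors {s1, s2, s5}): φ is true.
  s1 (successors {s3, s5}): φ is true.
  s2 (successors {s0, s1, s2}): φ is true.
  s3 (successors {s3, s4}): φ is false.
  s4 (successors {s0, s1, s4}): φ is true.
  s5 (successors {s2, s5}): φ is true.
For instance, at s1:
  At s1: ◇(□◇◇(¬q ∨ q) → ◇q) requires □◇◇(¬q ∨ q) → ◇q at some successor in {s3, s5}.
    □◇◇(¬q ∨ q) → ◇q holds at s5, so ◇(□◇◇(¬q ∨ q) → ◇q) is true at s1.
      At s5: □◇◇(¬q ∨ q) is true, ◇q is true, so □◇◇(¬q ∨ q) → ◇q is true.
Satisfying worlds: {s0, s1, s2, s4, s5}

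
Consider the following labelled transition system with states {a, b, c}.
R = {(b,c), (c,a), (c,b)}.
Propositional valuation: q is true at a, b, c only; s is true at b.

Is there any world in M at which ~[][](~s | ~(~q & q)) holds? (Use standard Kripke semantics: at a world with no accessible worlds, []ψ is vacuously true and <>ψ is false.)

No

Let φ = ~[][](~s | ~(~q & q)). Evaluate φ at each world:
  a (successors ∅): φ is false.
  b (successors {c}): φ is false.
  c (successors {a, b}): φ is false.
For instance, at b:
  At b: [][](~s | ~(~q & q)) is true, so ~[][](~s | ~(~q & q)) is false.
    At b: [][](~s | ~(~q & q)) requires [](~s | ~(~q & q)) at every successor {c}.
      At c: [](~s | ~(~q & q)) is true.
    So [][](~s | ~(~q & q)) is true at b.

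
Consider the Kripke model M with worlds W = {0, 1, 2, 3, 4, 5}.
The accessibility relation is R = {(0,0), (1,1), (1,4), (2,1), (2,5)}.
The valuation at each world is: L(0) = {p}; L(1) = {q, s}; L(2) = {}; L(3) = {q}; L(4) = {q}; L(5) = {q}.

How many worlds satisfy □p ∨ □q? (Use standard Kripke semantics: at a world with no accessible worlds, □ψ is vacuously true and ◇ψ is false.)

Let φ = □p ∨ □q. Evaluate φ at each world:
  0 (successors {0}): φ is true.
  1 (successors {1, 4}): φ is true.
  2 (successors {1, 5}): φ is true.
  3 (successors ∅): φ is true.
  4 (successors ∅): φ is true.
  5 (successors ∅): φ is true.
For instance, at 0:
  At 0: □p is true, □q is false, so □p ∨ □q is true.
    At 0: □p requires p at every successor {0}.
      At 0: p is true.
    So □p is true at 0.
    At 0: □q requires q at every successor {0}.
      q fails at 0, so □q is false at 0.
Satisfying worlds: {0, 1, 2, 3, 4, 5}

6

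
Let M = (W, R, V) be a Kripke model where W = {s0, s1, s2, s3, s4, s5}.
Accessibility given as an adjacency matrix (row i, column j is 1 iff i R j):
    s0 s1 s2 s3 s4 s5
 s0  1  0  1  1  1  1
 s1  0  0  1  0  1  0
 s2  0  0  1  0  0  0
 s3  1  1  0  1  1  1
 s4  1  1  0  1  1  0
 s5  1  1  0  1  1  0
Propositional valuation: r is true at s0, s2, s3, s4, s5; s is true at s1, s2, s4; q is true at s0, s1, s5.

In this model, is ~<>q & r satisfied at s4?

At s4: ~<>q is false, r is true, so ~<>q & r is false.
  At s4: <>q is true, so ~<>q is false.
    At s4: <>q requires q at some successor in {s0, s1, s3, s4}.
      q holds at s0, so <>q is true at s4.

No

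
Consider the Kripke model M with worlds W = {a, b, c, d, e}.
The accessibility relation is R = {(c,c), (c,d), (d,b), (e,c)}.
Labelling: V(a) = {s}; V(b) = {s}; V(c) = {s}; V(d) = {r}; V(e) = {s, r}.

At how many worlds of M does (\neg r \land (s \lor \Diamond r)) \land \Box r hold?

2

Recall that \Box ψ holds at a world iff ψ holds at every accessible world, and \Diamond ψ holds iff ψ holds at some accessible world.
Let φ = (\neg r \land (s \lor \Diamond r)) \land \Box r. Evaluate φ at each world:
  a (successors ∅): φ is true.
  b (successors ∅): φ is true.
  c (successors {c, d}): φ is false.
  d (successors {b}): φ is false.
  e (successors {c}): φ is false.
For instance, at d:
  At d: \neg r \land (s \lor \Diamond r) is false, \Box r is false, so (\neg r \land (s \lor \Diamond r)) \land \Box r is false.
    At d: \neg r is false, s \lor \Diamond r is false, so \neg r \land (s \lor \Diamond r) is false.
      At d: s is false, \Diamond r is false, so s \lor \Diamond r is false.
    At d: \Box r requires r at every successor {b}.
      r fails at b, so \Box r is false at d.
Satisfying worlds: {a, b}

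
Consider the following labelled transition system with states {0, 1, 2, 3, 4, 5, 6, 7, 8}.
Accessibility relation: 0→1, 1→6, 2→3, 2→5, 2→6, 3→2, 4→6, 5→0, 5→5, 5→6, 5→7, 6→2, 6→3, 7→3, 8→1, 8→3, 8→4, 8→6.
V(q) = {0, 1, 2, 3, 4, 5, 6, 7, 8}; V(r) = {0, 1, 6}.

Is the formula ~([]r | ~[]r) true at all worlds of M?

Let φ = ~([]r | ~[]r). Evaluate φ at each world:
  0 (successors {1}): φ is false.
  1 (successors {6}): φ is false.
  2 (successors {3, 5, 6}): φ is false.
  3 (successors {2}): φ is false.
  4 (successors {6}): φ is false.
  5 (successors {0, 5, 6, 7}): φ is false.
  6 (successors {2, 3}): φ is false.
  7 (successors {3}): φ is false.
  8 (successors {1, 3, 4, 6}): φ is false.
Detail at 0 (counterexample):
  At 0: []r | ~[]r is true, so ~([]r | ~[]r) is false.
    At 0: []r is true, ~[]r is false, so []r | ~[]r is true.
      At 0: []r requires r at every successor {1}.
        At 1: r is true.
      So []r is true at 0.
      At 0: []r is true, so ~[]r is false.

No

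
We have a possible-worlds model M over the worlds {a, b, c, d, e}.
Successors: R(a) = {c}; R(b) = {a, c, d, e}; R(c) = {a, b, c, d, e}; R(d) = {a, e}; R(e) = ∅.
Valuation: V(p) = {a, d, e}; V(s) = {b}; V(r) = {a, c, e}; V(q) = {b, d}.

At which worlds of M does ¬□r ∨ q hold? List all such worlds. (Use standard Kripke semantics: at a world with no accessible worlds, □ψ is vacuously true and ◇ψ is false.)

b, c, d

Let φ = ¬□r ∨ q. Evaluate φ at each world:
  a (successors {c}): φ is false.
  b (successors {a, c, d, e}): φ is true.
  c (successors {a, b, c, d, e}): φ is true.
  d (successors {a, e}): φ is true.
  e (successors ∅): φ is false.
For instance, at d:
  At d: ¬□r is false, q is true, so ¬□r ∨ q is true.
    At d: □r is true, so ¬□r is false.
      At d: □r requires r at every successor {a, e}.
        At a: r is true.
        At e: r is true.
      So □r is true at d.
Satisfying worlds: {b, c, d}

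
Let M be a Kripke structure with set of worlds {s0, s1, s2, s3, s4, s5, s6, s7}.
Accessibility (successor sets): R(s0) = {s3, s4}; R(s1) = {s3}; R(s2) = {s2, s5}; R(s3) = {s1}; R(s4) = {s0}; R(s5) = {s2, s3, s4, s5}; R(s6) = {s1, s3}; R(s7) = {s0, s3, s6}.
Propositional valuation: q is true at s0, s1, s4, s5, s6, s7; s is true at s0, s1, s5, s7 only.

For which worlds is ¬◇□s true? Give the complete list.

Let φ = ¬◇□s. Evaluate φ at each world:
  s0 (successors {s3, s4}): φ is false.
  s1 (successors {s3}): φ is false.
  s2 (successors {s2, s5}): φ is true.
  s3 (successors {s1}): φ is true.
  s4 (successors {s0}): φ is true.
  s5 (successors {s2, s3, s4, s5}): φ is false.
  s6 (successors {s1, s3}): φ is false.
  s7 (successors {s0, s3, s6}): φ is false.
For instance, at s3:
  At s3: ◇□s is false, so ¬◇□s is true.
    At s3: ◇□s requires □s at some successor in {s1}.
      At s1: □s is false.
    So ◇□s is false at s3.
Satisfying worlds: {s2, s3, s4}

s2, s3, s4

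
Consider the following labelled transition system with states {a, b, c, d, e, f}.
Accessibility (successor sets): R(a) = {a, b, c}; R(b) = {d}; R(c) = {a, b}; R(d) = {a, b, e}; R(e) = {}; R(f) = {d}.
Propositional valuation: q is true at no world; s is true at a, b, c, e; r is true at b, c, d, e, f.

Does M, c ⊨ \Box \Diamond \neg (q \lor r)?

At c: \Box \Diamond \neg (q \lor r) requires \Diamond \neg (q \lor r) at every successor {a, b}.
  \Diamond \neg (q \lor r) fails at b, so \Box \Diamond \neg (q \lor r) is false at c.
    At b: \Diamond \neg (q \lor r) requires \neg (q \lor r) at some successor in {d}.
      At d: \neg (q \lor r) is false.
    So \Diamond \neg (q \lor r) is false at b.

No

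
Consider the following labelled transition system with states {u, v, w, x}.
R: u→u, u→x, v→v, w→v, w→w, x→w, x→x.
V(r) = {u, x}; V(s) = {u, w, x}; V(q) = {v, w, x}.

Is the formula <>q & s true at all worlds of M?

Let φ = <>q & s. Evaluate φ at each world:
  u (successors {u, x}): φ is true.
  v (successors {v}): φ is false.
  w (successors {v, w}): φ is true.
  x (successors {w, x}): φ is true.
Detail at v (counterexample):
  At v: <>q is true, s is false, so <>q & s is false.
    At v: <>q requires q at some successor in {v}.
      q holds at v, so <>q is true at v.

No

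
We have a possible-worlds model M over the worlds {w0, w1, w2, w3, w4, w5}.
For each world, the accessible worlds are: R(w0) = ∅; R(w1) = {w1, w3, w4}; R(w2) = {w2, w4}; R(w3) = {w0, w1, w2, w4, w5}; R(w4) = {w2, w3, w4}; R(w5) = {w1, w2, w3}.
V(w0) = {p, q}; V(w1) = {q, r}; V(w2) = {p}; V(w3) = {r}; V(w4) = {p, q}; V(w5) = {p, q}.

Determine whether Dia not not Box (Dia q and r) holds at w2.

At w2: Dia not not Box (Dia q and r) requires not not Box (Dia q and r) at some successor in {w2, w4}.
  At w2: not not Box (Dia q and r) is false.
  At w4: not not Box (Dia q and r) is false.
So Dia not not Box (Dia q and r) is false at w2.

No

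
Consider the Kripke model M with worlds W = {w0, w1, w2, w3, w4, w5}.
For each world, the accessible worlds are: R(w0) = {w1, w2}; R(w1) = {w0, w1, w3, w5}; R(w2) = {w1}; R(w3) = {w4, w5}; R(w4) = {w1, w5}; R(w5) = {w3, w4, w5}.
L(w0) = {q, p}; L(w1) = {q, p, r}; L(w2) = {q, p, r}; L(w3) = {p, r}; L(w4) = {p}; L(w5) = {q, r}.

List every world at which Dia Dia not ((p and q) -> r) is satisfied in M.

w0, w1, w2, w4

Let φ = Dia Dia not ((p and q) -> r). Evaluate φ at each world:
  w0 (successors {w1, w2}): φ is true.
  w1 (successors {w0, w1, w3, w5}): φ is true.
  w2 (successors {w1}): φ is true.
  w3 (successors {w4, w5}): φ is false.
  w4 (successors {w1, w5}): φ is true.
  w5 (successors {w3, w4, w5}): φ is false.
For instance, at w3:
  At w3: Dia Dia not ((p and q) -> r) requires Dia not ((p and q) -> r) at some successor in {w4, w5}.
    At w4: Dia not ((p and q) -> r) is false.
    At w5: Dia not ((p and q) -> r) is false.
  So Dia Dia not ((p and q) -> r) is false at w3.
Satisfying worlds: {w0, w1, w2, w4}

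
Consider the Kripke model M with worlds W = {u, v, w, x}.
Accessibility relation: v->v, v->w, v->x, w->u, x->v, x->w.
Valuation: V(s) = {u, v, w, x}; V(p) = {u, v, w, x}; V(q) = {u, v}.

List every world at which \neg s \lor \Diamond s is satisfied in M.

Let φ = \neg s \lor \Diamond s. Evaluate φ at each world:
  u (successors ∅): φ is false.
  v (successors {v, w, x}): φ is true.
  w (successors {u}): φ is true.
  x (successors {v, w}): φ is true.
For instance, at w:
  At w: \neg s is false, \Diamond s is true, so \neg s \lor \Diamond s is true.
    At w: \Diamond s requires s at some successor in {u}.
      s holds at u, so \Diamond s is true at w.
Satisfying worlds: {v, w, x}

v, w, x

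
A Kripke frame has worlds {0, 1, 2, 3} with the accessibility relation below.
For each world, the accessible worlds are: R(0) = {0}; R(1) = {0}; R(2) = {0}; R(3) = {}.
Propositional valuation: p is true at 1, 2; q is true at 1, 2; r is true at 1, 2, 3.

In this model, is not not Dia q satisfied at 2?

At 2: not Dia q is true, so not not Dia q is false.
  At 2: Dia q is false, so not Dia q is true.
    At 2: Dia q requires q at some successor in {0}.
      At 0: q is false.
    So Dia q is false at 2.

No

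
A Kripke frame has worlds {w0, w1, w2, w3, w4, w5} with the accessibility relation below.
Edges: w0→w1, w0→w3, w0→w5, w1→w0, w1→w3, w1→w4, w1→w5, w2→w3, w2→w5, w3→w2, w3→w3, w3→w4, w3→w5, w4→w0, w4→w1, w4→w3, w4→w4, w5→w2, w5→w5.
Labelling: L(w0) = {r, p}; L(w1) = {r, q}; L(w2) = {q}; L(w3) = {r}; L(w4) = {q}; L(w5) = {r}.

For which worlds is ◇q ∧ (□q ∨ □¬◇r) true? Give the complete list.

none

Let φ = ◇q ∧ (□q ∨ □¬◇r). Evaluate φ at each world:
  w0 (successors {w1, w3, w5}): φ is false.
  w1 (successors {w0, w3, w4, w5}): φ is false.
  w2 (successors {w3, w5}): φ is false.
  w3 (successors {w2, w3, w4, w5}): φ is false.
  w4 (successors {w0, w1, w3, w4}): φ is false.
  w5 (successors {w2, w5}): φ is false.
For instance, at w1:
  At w1: ◇q is true, □q ∨ □¬◇r is false, so ◇q ∧ (□q ∨ □¬◇r) is false.
    At w1: ◇q requires q at some successor in {w0, w3, w4, w5}.
      q holds at w4, so ◇q is true at w1.
    At w1: □q is false, □¬◇r is false, so □q ∨ □¬◇r is false.
      At w1: □q requires q at every successor {w0, w3, w4, w5}.
        q fails at w0, so □q is false at w1.
      At w1: □¬◇r requires ¬◇r at every successor {w0, w3, w4, w5}.
        ¬◇r fails at w0, so □¬◇r is false at w1.
Satisfying worlds: none.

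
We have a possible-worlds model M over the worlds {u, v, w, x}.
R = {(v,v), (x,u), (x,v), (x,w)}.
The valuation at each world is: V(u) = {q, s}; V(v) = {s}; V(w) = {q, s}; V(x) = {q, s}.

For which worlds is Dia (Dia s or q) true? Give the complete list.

v, x

Let φ = Dia (Dia s or q). Evaluate φ at each world:
  u (successors ∅): φ is false.
  v (successors {v}): φ is true.
  w (successors ∅): φ is false.
  x (successors {u, v, w}): φ is true.
For instance, at x:
  At x: Dia (Dia s or q) requires Dia s or q at some successor in {u, v, w}.
    Dia s or q holds at u, so Dia (Dia s or q) is true at x.
      At u: Dia s is false, q is true, so Dia s or q is true.
Satisfying worlds: {v, x}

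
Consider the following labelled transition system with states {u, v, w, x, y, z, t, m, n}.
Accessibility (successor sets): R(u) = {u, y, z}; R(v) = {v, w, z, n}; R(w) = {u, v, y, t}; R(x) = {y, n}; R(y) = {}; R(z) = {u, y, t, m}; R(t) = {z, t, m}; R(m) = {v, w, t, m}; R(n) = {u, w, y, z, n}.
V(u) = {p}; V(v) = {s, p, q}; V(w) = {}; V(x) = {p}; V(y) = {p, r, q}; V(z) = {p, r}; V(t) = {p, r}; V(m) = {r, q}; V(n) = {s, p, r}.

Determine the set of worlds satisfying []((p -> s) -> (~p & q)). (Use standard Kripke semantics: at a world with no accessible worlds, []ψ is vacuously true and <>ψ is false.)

u, y, z, t

Recall that []ψ holds at a world iff ψ holds at every accessible world, and <>ψ holds iff ψ holds at some accessible world.
Let φ = []((p -> s) -> (~p & q)). Evaluate φ at each world:
  u (successors {u, y, z}): φ is true.
  v (successors {v, w, z, n}): φ is false.
  w (successors {u, v, y, t}): φ is false.
  x (successors {y, n}): φ is false.
  y (successors ∅): φ is true.
  z (successors {u, y, t, m}): φ is true.
  t (successors {z, t, m}): φ is true.
  m (successors {v, w, t, m}): φ is false.
  n (successors {u, w, y, z, n}): φ is false.
For instance, at x:
  At x: []((p -> s) -> (~p & q)) requires (p -> s) -> (~p & q) at every successor {y, n}.
    (p -> s) -> (~p & q) fails at n, so []((p -> s) -> (~p & q)) is false at x.
Satisfying worlds: {u, y, z, t}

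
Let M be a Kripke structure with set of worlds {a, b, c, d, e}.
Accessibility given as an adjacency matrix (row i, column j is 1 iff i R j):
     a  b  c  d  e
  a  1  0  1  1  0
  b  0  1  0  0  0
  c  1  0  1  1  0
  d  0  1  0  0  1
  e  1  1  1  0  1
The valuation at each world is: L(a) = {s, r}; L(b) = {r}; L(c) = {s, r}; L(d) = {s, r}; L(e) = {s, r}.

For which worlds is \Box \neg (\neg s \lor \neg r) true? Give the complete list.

Let φ = \Box \neg (\neg s \lor \neg r). Evaluate φ at each world:
  a (successors {a, c, d}): φ is true.
  b (successors {b}): φ is false.
  c (successors {a, c, d}): φ is true.
  d (successors {b, e}): φ is false.
  e (successors {a, b, c, e}): φ is false.
For instance, at e:
  At e: \Box \neg (\neg s \lor \neg r) requires \neg (\neg s \lor \neg r) at every successor {a, b, c, e}.
    \neg (\neg s \lor \neg r) fails at b, so \Box \neg (\neg s \lor \neg r) is false at e.
Satisfying worlds: {a, c}

a, c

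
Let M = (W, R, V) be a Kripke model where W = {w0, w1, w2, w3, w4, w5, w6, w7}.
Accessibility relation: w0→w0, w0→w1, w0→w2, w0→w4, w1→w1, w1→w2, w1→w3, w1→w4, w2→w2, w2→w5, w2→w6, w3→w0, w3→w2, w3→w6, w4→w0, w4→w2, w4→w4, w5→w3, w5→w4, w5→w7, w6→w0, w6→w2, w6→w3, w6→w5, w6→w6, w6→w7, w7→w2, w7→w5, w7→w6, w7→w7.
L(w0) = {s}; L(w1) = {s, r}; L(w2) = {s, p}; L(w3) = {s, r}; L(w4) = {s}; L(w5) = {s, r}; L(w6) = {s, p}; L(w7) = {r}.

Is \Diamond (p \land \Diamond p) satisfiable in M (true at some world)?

Let φ = \Diamond (p \land \Diamond p). Evaluate φ at each world:
  w0 (successors {w0, w1, w2, w4}): φ is true.
  w1 (successors {w1, w2, w3, w4}): φ is true.
  w2 (successors {w2, w5, w6}): φ is true.
  w3 (successors {w0, w2, w6}): φ is true.
  w4 (successors {w0, w2, w4}): φ is true.
  w5 (successors {w3, w4, w7}): φ is false.
  w6 (successors {w0, w2, w3, w5, w6, w7}): φ is true.
  w7 (successors {w2, w5, w6, w7}): φ is true.
Detail at w0 (witness):
  At w0: \Diamond (p \land \Diamond p) requires p \land \Diamond p at some successor in {w0, w1, w2, w4}.
    p \land \Diamond p holds at w2, so \Diamond (p \land \Diamond p) is true at w0.
      At w2: p is true, \Diamond p is true, so p \land \Diamond p is true.

Yes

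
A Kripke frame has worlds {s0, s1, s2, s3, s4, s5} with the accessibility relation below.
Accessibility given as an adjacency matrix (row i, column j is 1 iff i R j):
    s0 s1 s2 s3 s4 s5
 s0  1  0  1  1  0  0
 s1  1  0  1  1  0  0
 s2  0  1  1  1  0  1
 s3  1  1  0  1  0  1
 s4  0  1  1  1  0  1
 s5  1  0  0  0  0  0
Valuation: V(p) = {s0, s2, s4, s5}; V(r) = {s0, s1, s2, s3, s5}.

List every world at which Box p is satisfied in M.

Let φ = Box p. Evaluate φ at each world:
  s0 (successors {s0, s2, s3}): φ is false.
  s1 (successors {s0, s2, s3}): φ is false.
  s2 (successors {s1, s2, s3, s5}): φ is false.
  s3 (successors {s0, s1, s3, s5}): φ is false.
  s4 (successors {s1, s2, s3, s5}): φ is false.
  s5 (successors {s0}): φ is true.
For instance, at s4:
  At s4: Box p requires p at every successor {s1, s2, s3, s5}.
    p fails at s1, so Box p is false at s4.
Satisfying worlds: {s5}

s5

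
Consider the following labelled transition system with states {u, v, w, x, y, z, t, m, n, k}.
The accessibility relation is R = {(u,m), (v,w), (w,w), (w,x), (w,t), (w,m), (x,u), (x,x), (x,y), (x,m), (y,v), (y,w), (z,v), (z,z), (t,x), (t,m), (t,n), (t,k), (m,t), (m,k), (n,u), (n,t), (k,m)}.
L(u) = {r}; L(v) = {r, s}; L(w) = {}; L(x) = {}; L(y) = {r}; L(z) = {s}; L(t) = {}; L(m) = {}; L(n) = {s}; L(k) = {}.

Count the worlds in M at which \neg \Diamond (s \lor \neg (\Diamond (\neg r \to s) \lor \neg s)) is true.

7

Let φ = \neg \Diamond (s \lor \neg (\Diamond (\neg r \to s) \lor \neg s)). Evaluate φ at each world:
  u (successors {m}): φ is true.
  v (successors {w}): φ is true.
  w (successors {w, x, t, m}): φ is true.
  x (successors {u, x, y, m}): φ is true.
  y (successors {v, w}): φ is false.
  z (successors {v, z}): φ is false.
  t (successors {x, m, n, k}): φ is false.
  m (successors {t, k}): φ is true.
  n (successors {u, t}): φ is true.
  k (successors {m}): φ is true.
For instance, at n:
  At n: \Diamond (s \lor \neg (\Diamond (\neg r \to s) \lor \neg s)) is false, so \neg \Diamond (s \lor \neg (\Diamond (\neg r \to s) \lor \neg s)) is true.
    At n: \Diamond (s \lor \neg (\Diamond (\neg r \to s) \lor \neg s)) requires s \lor \neg (\Diamond (\neg r \to s) \lor \neg s) at some successor in {u, t}.
      At u: s \lor \neg (\Diamond (\neg r \to s) \lor \neg s) is false.
      At t: s \lor \neg (\Diamond (\neg r \to s) \lor \neg s) is false.
    So \Diamond (s \lor \neg (\Diamond (\neg r \to s) \lor \neg s)) is false at n.
Satisfying worlds: {u, v, w, x, m, n, k}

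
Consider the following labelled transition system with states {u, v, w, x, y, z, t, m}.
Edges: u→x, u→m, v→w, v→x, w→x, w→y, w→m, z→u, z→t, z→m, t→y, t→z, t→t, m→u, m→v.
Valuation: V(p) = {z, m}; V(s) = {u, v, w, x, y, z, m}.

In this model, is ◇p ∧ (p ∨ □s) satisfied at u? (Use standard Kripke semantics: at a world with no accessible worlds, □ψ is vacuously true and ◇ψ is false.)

At u: ◇p is true, p ∨ □s is true, so ◇p ∧ (p ∨ □s) is true.
  At u: ◇p requires p at some successor in {x, m}.
    p holds at m, so ◇p is true at u.
  At u: p is false, □s is true, so p ∨ □s is true.
    At u: □s requires s at every successor {x, m}.
      At x: s is true.
      At m: s is true.
    So □s is true at u.

Yes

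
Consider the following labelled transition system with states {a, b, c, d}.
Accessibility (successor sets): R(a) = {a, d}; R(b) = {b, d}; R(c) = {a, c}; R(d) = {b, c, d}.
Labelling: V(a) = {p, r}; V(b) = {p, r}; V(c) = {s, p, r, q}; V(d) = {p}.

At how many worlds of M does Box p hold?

4

Let φ = Box p. Evaluate φ at each world:
  a (successors {a, d}): φ is true.
  b (successors {b, d}): φ is true.
  c (successors {a, c}): φ is true.
  d (successors {b, c, d}): φ is true.
For instance, at a:
  At a: Box p requires p at every successor {a, d}.
    At a: p is true.
    At d: p is true.
  So Box p is true at a.
Satisfying worlds: {a, b, c, d}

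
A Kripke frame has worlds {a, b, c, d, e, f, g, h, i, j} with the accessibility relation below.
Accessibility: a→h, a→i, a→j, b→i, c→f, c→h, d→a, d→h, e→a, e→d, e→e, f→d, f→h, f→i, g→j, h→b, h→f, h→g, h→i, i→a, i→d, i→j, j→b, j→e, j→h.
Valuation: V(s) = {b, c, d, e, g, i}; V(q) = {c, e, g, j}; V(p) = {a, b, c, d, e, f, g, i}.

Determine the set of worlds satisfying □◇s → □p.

Let φ = □◇s → □p. Evaluate φ at each world:
  a (successors {h, i, j}): φ is false.
  b (successors {i}): φ is true.
  c (successors {f, h}): φ is false.
  d (successors {a, h}): φ is false.
  e (successors {a, d, e}): φ is true.
  f (successors {d, h, i}): φ is true.
  g (successors {j}): φ is false.
  h (successors {b, f, g, i}): φ is true.
  i (successors {a, d, j}): φ is true.
  j (successors {b, e, h}): φ is false.
For instance, at f:
  At f: □◇s is false, □p is false, so □◇s → □p is true.
    At f: □◇s requires ◇s at every successor {d, h, i}.
      ◇s fails at d, so □◇s is false at f.
    At f: □p requires p at every successor {d, h, i}.
      p fails at h, so □p is false at f.
Satisfying worlds: {b, e, f, h, i}

b, e, f, h, i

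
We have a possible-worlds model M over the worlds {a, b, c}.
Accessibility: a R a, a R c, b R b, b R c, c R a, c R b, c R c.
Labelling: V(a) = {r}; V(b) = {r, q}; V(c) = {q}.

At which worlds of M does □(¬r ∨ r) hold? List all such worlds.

Let φ = □(¬r ∨ r). Evaluate φ at each world:
  a (successors {a, c}): φ is true.
  b (successors {b, c}): φ is true.
  c (successors {a, b, c}): φ is true.
For instance, at a:
  At a: □(¬r ∨ r) requires ¬r ∨ r at every successor {a, c}.
    At a: ¬r ∨ r is true.
    At c: ¬r ∨ r is true.
  So □(¬r ∨ r) is true at a.
Satisfying worlds: {a, b, c}

a, b, c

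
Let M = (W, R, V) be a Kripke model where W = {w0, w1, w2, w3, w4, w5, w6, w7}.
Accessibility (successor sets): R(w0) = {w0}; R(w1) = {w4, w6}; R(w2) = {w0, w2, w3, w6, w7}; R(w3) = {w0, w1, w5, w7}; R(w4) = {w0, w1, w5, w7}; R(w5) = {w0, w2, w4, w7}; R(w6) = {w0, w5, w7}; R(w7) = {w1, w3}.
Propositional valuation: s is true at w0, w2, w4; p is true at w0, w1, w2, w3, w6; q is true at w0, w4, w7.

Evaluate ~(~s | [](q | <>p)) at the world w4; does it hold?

No

At w4: ~s | [](q | <>p) is true, so ~(~s | [](q | <>p)) is false.
  At w4: ~s is false, [](q | <>p) is true, so ~s | [](q | <>p) is true.
    At w4: [](q | <>p) requires q | <>p at every successor {w0, w1, w5, w7}.
      At w0: q | <>p is true.
      At w1: q | <>p is true.
      At w5: q | <>p is true.
      At w7: q | <>p is true.
    So [](q | <>p) is true at w4.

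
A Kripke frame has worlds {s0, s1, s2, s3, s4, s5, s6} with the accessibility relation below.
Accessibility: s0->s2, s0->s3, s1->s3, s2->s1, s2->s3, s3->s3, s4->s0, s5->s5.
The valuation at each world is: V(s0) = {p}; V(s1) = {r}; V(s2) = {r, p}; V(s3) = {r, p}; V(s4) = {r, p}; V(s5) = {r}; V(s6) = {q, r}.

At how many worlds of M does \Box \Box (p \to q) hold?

Let φ = \Box \Box (p \to q). Evaluate φ at each world:
  s0 (successors {s2, s3}): φ is false.
  s1 (successors {s3}): φ is false.
  s2 (successors {s1, s3}): φ is false.
  s3 (successors {s3}): φ is false.
  s4 (successors {s0}): φ is false.
  s5 (successors {s5}): φ is true.
  s6 (successors ∅): φ is true.
For instance, at s3:
  At s3: \Box \Box (p \to q) requires \Box (p \to q) at every successor {s3}.
    \Box (p \to q) fails at s3, so \Box \Box (p \to q) is false at s3.
      At s3: \Box (p \to q) requires p \to q at every successor {s3}.
        p \to q fails at s3, so \Box (p \to q) is false at s3.
Satisfying worlds: {s5, s6}

2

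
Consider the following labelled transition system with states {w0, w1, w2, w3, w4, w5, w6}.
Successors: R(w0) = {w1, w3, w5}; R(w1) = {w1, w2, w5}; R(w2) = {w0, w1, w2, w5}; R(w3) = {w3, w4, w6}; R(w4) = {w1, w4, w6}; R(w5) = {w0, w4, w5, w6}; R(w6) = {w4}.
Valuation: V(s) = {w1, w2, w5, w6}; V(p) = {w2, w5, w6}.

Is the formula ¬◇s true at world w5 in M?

At w5: ◇s is true, so ¬◇s is false.
  At w5: ◇s requires s at some successor in {w0, w4, w5, w6}.
    s holds at w5, so ◇s is true at w5.

No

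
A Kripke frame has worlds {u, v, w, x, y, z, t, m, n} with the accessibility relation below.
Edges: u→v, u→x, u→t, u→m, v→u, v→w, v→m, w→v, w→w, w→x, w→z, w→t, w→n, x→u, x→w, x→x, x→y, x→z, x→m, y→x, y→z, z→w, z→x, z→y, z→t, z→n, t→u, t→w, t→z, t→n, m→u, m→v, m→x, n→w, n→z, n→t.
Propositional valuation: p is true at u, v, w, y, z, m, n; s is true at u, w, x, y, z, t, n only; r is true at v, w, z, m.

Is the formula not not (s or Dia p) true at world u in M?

Yes

At u: not (s or Dia p) is false, so not not (s or Dia p) is true.
  At u: s or Dia p is true, so not (s or Dia p) is false.
    At u: s is true, Dia p is true, so s or Dia p is true.
      At u: Dia p requires p at some successor in {v, x, t, m}.
        p holds at v, so Dia p is true at u.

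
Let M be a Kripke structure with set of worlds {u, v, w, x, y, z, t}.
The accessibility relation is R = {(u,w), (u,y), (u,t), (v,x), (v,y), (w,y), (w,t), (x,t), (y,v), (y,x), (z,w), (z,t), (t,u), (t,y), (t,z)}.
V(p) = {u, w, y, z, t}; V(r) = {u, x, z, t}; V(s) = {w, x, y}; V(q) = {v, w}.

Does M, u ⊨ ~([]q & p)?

At u: []q & p is false, so ~([]q & p) is true.
  At u: []q is false, p is true, so []q & p is false.
    At u: []q requires q at every successor {w, y, t}.
      q fails at y, so []q is false at u.

Yes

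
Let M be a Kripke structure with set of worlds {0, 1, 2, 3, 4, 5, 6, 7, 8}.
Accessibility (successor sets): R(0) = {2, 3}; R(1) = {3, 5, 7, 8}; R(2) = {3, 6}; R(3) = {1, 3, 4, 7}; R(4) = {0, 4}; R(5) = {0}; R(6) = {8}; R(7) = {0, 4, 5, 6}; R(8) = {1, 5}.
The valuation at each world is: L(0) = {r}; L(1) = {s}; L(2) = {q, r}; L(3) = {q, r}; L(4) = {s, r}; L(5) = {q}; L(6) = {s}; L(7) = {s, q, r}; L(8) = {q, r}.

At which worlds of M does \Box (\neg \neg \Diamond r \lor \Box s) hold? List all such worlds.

Let φ = \Box (\neg \neg \Diamond r \lor \Box s). Evaluate φ at each world:
  0 (successors {2, 3}): φ is true.
  1 (successors {3, 5, 7, 8}): φ is false.
  2 (successors {3, 6}): φ is true.
  3 (successors {1, 3, 4, 7}): φ is true.
  4 (successors {0, 4}): φ is true.
  5 (successors {0}): φ is true.
  6 (successors {8}): φ is false.
  7 (successors {0, 4, 5, 6}): φ is true.
  8 (successors {1, 5}): φ is true.
For instance, at 0:
  At 0: \Box (\neg \neg \Diamond r \lor \Box s) requires \neg \neg \Diamond r \lor \Box s at every successor {2, 3}.
      At 2: \neg \neg \Diamond r is true, \Box s is false, so \neg \neg \Diamond r \lor \Box s is true.
      At 3: \neg \neg \Diamond r is true, \Box s is false, so \neg \neg \Diamond r \lor \Box s is true.
  So \Box (\neg \neg \Diamond r \lor \Box s) is true at 0.
Satisfying worlds: {0, 2, 3, 4, 5, 7, 8}

0, 2, 3, 4, 5, 7, 8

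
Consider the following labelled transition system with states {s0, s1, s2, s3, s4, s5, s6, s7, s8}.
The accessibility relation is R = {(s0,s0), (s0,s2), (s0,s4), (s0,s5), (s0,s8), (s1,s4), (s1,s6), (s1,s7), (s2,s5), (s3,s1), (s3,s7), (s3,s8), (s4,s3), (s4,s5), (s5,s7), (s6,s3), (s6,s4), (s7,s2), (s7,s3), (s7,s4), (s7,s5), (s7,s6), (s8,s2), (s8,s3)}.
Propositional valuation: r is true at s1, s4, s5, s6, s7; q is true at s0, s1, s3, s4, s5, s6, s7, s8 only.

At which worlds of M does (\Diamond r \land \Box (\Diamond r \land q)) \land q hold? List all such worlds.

s1, s4, s5, s6

Let φ = (\Diamond r \land \Box (\Diamond r \land q)) \land q. Evaluate φ at each world:
  s0 (successors {s0, s2, s4, s5, s8}): φ is false.
  s1 (successors {s4, s6, s7}): φ is true.
  s2 (successors {s5}): φ is false.
  s3 (successors {s1, s7, s8}): φ is false.
  s4 (successors {s3, s5}): φ is true.
  s5 (successors {s7}): φ is true.
  s6 (successors {s3, s4}): φ is true.
  s7 (successors {s2, s3, s4, s5, s6}): φ is false.
  s8 (successors {s2, s3}): φ is false.
For instance, at s8:
  At s8: \Diamond r \land \Box (\Diamond r \land q) is false, q is true, so (\Diamond r \land \Box (\Diamond r \land q)) \land q is false.
    At s8: \Diamond r is false, \Box (\Diamond r \land q) is false, so \Diamond r \land \Box (\Diamond r \land q) is false.
      At s8: \Diamond r requires r at some successor in {s2, s3}.
        At s2: r is false.
        At s3: r is false.
      So \Diamond r is false at s8.
      At s8: \Box (\Diamond r \land q) requires \Diamond r \land q at every successor {s2, s3}.
        \Diamond r \land q fails at s2, so \Box (\Diamond r \land q) is false at s8.
Satisfying worlds: {s1, s4, s5, s6}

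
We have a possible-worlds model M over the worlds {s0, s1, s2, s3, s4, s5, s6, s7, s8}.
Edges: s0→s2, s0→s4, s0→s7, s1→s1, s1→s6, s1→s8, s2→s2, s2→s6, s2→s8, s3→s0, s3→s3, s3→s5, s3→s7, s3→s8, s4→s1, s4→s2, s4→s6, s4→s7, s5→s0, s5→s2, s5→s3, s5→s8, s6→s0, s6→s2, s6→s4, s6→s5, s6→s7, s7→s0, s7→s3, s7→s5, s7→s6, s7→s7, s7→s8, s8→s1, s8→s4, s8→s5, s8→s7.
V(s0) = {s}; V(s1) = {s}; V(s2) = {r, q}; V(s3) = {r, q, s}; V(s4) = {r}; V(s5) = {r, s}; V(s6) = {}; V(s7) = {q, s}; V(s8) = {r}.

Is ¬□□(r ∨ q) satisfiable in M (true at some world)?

Let φ = ¬□□(r ∨ q). Evaluate φ at each world:
  s0 (successors {s2, s4, s7}): φ is true.
  s1 (successors {s1, s6, s8}): φ is true.
  s2 (successors {s2, s6, s8}): φ is true.
  s3 (successors {s0, s3, s5, s7, s8}): φ is true.
  s4 (successors {s1, s2, s6, s7}): φ is true.
  s5 (successors {s0, s2, s3, s8}): φ is true.
  s6 (successors {s0, s2, s4, s5, s7}): φ is true.
  s7 (successors {s0, s3, s5, s6, s7, s8}): φ is true.
  s8 (successors {s1, s4, s5, s7}): φ is true.
Detail at s0 (witness):
  At s0: □□(r ∨ q) is false, so ¬□□(r ∨ q) is true.
    At s0: □□(r ∨ q) requires □(r ∨ q) at every successor {s2, s4, s7}.
      □(r ∨ q) fails at s2, so □□(r ∨ q) is false at s0.

Yes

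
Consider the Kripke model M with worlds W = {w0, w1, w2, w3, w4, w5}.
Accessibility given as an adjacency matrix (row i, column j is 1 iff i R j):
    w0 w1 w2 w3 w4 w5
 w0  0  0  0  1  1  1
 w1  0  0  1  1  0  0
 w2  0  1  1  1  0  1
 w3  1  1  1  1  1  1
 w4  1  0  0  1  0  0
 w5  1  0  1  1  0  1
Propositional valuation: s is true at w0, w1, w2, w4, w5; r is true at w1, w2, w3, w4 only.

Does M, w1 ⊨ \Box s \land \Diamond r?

Recall that \Box ψ holds at a world iff ψ holds at every accessible world, and \Diamond ψ holds iff ψ holds at some accessible world.
At w1: \Box s is false, \Diamond r is true, so \Box s \land \Diamond r is false.
  At w1: \Box s requires s at every successor {w2, w3}.
    s fails at w3, so \Box s is false at w1.
  At w1: \Diamond r requires r at some successor in {w2, w3}.
    r holds at w2, so \Diamond r is true at w1.

No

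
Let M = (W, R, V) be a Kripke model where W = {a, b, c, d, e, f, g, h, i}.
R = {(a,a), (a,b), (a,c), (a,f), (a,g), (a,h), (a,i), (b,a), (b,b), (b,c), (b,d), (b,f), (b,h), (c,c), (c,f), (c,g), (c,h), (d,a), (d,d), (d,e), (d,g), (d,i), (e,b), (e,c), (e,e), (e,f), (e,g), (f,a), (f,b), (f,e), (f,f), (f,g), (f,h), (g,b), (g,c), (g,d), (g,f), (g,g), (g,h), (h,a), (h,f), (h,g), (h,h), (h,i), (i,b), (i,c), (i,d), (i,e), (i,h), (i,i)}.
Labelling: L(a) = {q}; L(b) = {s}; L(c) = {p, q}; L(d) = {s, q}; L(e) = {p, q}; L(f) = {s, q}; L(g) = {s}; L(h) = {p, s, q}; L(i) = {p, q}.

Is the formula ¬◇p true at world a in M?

At a: ◇p is true, so ¬◇p is false.
  At a: ◇p requires p at some successor in {a, b, c, f, g, h, i}.
    p holds at c, so ◇p is true at a.

No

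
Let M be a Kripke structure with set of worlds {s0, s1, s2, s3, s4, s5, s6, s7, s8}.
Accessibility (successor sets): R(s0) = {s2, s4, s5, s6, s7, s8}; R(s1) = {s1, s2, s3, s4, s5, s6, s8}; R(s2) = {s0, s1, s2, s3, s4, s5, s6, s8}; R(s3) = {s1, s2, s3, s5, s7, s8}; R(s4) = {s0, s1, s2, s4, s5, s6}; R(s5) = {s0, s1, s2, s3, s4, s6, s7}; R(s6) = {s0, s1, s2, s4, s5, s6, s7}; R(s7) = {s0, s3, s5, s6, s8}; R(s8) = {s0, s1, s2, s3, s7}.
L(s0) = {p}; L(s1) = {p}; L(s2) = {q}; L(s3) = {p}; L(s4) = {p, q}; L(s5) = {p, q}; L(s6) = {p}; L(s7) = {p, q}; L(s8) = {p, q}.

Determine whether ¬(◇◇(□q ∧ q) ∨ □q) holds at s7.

Yes

At s7: ◇◇(□q ∧ q) ∨ □q is false, so ¬(◇◇(□q ∧ q) ∨ □q) is true.
  At s7: ◇◇(□q ∧ q) is false, □q is false, so ◇◇(□q ∧ q) ∨ □q is false.
    At s7: ◇◇(□q ∧ q) requires ◇(□q ∧ q) at some successor in {s0, s3, s5, s6, s8}.
      At s0: ◇(□q ∧ q) is false.
      At s3: ◇(□q ∧ q) is false.
      At s5: ◇(□q ∧ q) is false.
      At s6: ◇(□q ∧ q) is false.
      At s8: ◇(□q ∧ q) is false.
    So ◇◇(□q ∧ q) is false at s7.
    At s7: □q requires q at every successor {s0, s3, s5, s6, s8}.
      q fails at s0, so □q is false at s7.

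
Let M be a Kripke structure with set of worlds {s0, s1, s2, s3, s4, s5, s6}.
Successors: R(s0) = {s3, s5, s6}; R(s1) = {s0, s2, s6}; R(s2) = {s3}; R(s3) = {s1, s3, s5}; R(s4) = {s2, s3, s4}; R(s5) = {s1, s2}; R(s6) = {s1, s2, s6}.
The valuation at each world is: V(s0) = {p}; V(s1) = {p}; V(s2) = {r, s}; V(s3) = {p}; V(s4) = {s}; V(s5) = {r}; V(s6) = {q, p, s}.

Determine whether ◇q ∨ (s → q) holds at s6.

Recall that ◇ψ holds at a world iff ψ holds at some accessible world.
At s6: ◇q is true, s → q is true, so ◇q ∨ (s → q) is true.
  At s6: ◇q requires q at some successor in {s1, s2, s6}.
    q holds at s6, so ◇q is true at s6.

Yes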